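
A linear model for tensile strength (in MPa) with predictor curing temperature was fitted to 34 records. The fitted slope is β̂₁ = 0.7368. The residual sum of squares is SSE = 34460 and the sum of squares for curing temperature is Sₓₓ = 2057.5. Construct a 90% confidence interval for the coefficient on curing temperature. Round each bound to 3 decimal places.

MSE = SSE/(n − 2) = 34460/32 = 1076.88.
SE(β̂₁) = √(MSE/Sₓₓ) = √(1076.88/2057.5) = 0.723457.
df = n − 2 = 32.
t* = t_{0.05, 32} = 1.693889.
Margin = t* × SE = 1.693889 × 0.723457 = 1.22546.
CI: 0.7368 ± 1.22546 → (-0.489, 1.962).
With 90% confidence, each one-unit increase in curing temperature is associated with a change of between -0.489 and 1.962 MPa in tensile strength.

(-0.489, 1.962)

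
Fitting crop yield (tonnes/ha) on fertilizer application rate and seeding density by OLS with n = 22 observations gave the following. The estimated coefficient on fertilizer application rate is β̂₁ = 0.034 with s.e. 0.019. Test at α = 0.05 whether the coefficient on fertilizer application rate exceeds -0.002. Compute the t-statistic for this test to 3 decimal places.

H₀: β₁ = -0.002 vs H₁: β₁ > -0.002.
t = (β̂₁ − β₁⁰)/SE = (0.034 − (-0.002)) / 0.019 = 1.895.
df = n − k − 1 = 22 − 2 − 1 = 19.
One-sided p ≈ 0.0367, which is < 0.05, so reject H₀.
There is evidence that the true slope on fertilizer application rate exceeds -0.002 tonnes/ha per unit, holding the other predictors fixed.

t = 1.895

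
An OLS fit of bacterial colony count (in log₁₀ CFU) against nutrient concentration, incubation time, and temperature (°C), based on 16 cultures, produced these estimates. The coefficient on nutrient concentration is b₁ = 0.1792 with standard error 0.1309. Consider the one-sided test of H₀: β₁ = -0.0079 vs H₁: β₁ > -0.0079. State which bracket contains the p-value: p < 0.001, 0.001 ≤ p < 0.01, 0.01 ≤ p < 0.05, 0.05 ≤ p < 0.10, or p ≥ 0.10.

t = (0.1792 − (-0.0079)) / 0.1309 = 1.429.
df = n − k − 1 = 16 − 3 − 1 = 12.
One-sided p = P(T_{12} > t) ≈ 0.0892.
So 0.05 ≤ p < 0.10.

0.05 ≤ p < 0.10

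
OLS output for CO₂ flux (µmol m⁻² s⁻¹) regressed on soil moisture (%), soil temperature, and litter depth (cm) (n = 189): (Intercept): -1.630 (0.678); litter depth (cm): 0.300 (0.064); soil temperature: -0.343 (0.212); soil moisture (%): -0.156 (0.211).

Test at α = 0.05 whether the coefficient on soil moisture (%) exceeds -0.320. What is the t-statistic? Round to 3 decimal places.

Read off: b = -0.156, SE = 0.211 for soil moisture (%).
H₀: β₁ = -0.320 vs H₁: β₁ > -0.320.
t = (-0.156 − (-0.320)) / 0.211 = 0.777.
df = n − k − 1 = 189 − 3 − 1 = 185.
One-sided p ≈ 0.2190, which is ≥ 0.05, so fail to reject H₀.
The data do not give significant evidence that the true slope on soil moisture (%) exceeds -0.320 µmol m⁻² s⁻¹ per unit, holding the other predictors fixed.

t = 0.777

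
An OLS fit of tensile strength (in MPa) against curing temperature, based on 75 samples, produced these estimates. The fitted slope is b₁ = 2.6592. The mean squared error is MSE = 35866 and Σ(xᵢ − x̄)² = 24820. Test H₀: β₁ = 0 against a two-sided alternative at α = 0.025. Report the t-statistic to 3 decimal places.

t = 2.212

SE(b₁) = √(MSE/Sₓₓ) = √(35866/24820) = 1.2021.
t = 2.6592 / 1.2021 = 2.212.
df = n − 2 = 73.
Two-sided p ≈ 0.0301, which is ≥ 0.025, so fail to reject H₀.
The data do not give significant evidence of an association between curing temperature and tensile strength.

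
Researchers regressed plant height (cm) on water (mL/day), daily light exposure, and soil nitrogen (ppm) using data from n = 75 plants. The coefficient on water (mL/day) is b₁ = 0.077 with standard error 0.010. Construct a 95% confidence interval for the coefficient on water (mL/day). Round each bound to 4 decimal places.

df = n − k − 1 = 75 − 3 − 1 = 71.
t* = t_{0.025, 71} = 1.993943.
Margin = t* × SE = 1.993943 × 0.010 = 0.019939.
CI: 0.077 ± 0.019939 → (0.0571, 0.0969).
With 95% confidence, each one-unit increase in water (mL/day) is associated with a change of between 0.0571 and 0.0969 cm in plant height, holding the other predictors fixed.

(0.0571, 0.0969)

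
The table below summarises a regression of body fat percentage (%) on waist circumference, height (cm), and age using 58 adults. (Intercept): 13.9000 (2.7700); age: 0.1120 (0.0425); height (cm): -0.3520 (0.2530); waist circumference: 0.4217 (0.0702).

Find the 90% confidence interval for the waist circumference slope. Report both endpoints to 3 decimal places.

Read off: b = 0.4217, SE = 0.0702 for waist circumference.
df = n − k − 1 = 58 − 3 − 1 = 54.
t* = t_{0.05, 54} = 1.673565.
Margin = t* × SE = 1.673565 × 0.0702 = 0.11748.
CI: 0.4217 ± 0.11748 → (0.304, 0.539).

(0.304, 0.539)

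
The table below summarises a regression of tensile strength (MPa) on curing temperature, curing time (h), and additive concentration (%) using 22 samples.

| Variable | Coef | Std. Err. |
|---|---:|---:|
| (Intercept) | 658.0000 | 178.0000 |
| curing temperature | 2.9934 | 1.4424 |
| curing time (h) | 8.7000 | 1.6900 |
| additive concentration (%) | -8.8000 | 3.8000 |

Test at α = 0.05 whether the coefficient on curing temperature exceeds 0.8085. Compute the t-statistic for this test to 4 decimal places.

t = 1.5148

Read off: b = 2.9934, SE = 1.4424 for curing temperature.
H₀: β₁ = 0.8085 vs H₁: β₁ > 0.8085.
t = (2.9934 − 0.8085) / 1.4424 = 1.5148.
df = n − k − 1 = 22 − 3 − 1 = 18.
One-sided p ≈ 0.0736, which is ≥ 0.05, so fail to reject H₀.
The data do not give significant evidence that the true slope on curing temperature exceeds 0.8085 MPa per unit, holding the other predictors fixed.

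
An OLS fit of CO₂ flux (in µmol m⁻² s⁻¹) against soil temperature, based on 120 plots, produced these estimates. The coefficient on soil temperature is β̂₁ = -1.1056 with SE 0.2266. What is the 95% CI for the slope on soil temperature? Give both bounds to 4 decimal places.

df = n − 2 = 120 − 2 = 118.
t* = t_{0.025, 118} = 1.980272.
Margin = t* × SE = 1.980272 × 0.2266 = 0.448730.
CI: -1.1056 ± 0.448730 → (-1.5543, -0.6569).
With 95% confidence, each one-unit increase in soil temperature is associated with a change of between -1.5543 and -0.6569 µmol m⁻² s⁻¹ in CO₂ flux.

(-1.5543, -0.6569)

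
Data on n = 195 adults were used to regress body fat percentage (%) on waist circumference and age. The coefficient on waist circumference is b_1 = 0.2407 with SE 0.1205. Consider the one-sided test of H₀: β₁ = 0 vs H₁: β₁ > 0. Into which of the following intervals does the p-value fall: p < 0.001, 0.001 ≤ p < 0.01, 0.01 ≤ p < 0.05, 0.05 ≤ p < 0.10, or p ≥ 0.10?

0.01 ≤ p < 0.05

t = 0.2407 / 0.1205 = 1.998.
df = n − k − 1 = 195 − 2 − 1 = 192.
One-sided p = P(T_{192} > t) ≈ 0.0236.
So 0.01 ≤ p < 0.05.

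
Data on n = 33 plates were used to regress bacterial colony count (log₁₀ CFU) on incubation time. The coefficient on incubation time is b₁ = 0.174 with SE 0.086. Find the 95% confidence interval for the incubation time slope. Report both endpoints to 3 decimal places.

(-0.001, 0.349)

df = n − 2 = 33 − 2 = 31.
t* = t_{0.025, 31} = 2.039513.
Margin = t* × SE = 2.039513 × 0.086 = 0.17540.
CI: 0.174 ± 0.17540 → (-0.001, 0.349).
With 95% confidence, each one-unit increase in incubation time is associated with a change of between -0.001 and 0.349 log₁₀ CFU in bacterial colony count.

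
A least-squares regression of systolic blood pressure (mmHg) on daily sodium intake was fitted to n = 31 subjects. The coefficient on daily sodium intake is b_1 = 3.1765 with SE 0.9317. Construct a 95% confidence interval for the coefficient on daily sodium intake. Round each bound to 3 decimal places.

df = n − 2 = 31 − 2 = 29.
t* = t_{0.025, 29} = 2.04523.
Margin = t* × SE = 2.04523 × 0.9317 = 1.90554.
CI: 3.1765 ± 1.90554 → (1.271, 5.082).
With 95% confidence, each one-unit increase in daily sodium intake is associated with a change of between 1.271 and 5.082 mmHg in systolic blood pressure.

(1.271, 5.082)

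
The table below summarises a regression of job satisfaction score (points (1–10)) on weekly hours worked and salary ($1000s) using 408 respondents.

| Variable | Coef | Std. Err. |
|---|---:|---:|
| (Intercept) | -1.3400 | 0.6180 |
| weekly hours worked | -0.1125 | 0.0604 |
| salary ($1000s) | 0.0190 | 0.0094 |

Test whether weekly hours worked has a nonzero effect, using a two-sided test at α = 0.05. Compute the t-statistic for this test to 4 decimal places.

t = -1.8626

Read off: b = -0.1125, SE = 0.0604 for weekly hours worked.
H₀: β₁ = 0 vs H₁: β₁ ≠ 0.
t = -0.1125 / 0.0604 = -1.8626.
df = n − k − 1 = 408 − 2 − 1 = 405.
Two-sided p ≈ 0.0632, which is ≥ 0.05, so fail to reject H₀.
The data do not give significant evidence of an association between weekly hours worked and job satisfaction score, after adjusting for the other predictors.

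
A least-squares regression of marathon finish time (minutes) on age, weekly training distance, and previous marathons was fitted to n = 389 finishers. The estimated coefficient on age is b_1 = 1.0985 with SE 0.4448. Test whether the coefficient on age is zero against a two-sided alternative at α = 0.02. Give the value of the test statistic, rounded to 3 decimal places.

H₀: β₁ = 0 vs H₁: β₁ ≠ 0.
t = (b_1 − β₁⁰)/SE = 1.0985 / 0.4448 = 2.470.
df = n − k − 1 = 389 − 3 − 1 = 385.
Two-sided p ≈ 0.0140, which is < 0.02, so reject H₀.
There is evidence that age is associated with marathon finish time, holding the other predictors fixed.

t = 2.470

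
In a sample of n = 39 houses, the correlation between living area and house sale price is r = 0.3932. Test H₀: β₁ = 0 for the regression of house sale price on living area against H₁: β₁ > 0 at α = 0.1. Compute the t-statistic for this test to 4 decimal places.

t = 2.6013

t = r·√(n − 2)/√(1 − r²) = 0.3932·√37/√0.845394 = 2.6013.
df = n − 2 = 37.
One-sided p ≈ 0.0066, which is < 0.1, so reject H₀.
There is evidence of a linear association between living area and house sale price.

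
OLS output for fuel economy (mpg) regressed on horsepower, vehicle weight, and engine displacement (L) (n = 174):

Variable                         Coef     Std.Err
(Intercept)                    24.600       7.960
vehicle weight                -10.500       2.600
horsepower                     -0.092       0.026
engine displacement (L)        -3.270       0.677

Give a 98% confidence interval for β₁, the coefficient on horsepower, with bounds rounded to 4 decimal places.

Read off: b = -0.092, SE = 0.026 for horsepower.
df = n − k − 1 = 174 − 3 − 1 = 170.
t* = t_{0.01, 170} = 2.348483.
Margin = t* × SE = 2.348483 × 0.026 = 0.061061.
CI: -0.092 ± 0.061061 → (-0.1531, -0.0309).

(-0.1531, -0.0309)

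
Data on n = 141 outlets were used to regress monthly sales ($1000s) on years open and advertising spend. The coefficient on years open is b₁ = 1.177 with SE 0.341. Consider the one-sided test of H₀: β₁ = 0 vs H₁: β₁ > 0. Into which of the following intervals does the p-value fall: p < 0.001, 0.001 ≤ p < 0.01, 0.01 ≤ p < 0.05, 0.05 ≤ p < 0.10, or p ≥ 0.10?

p < 0.001

t = 1.177 / 0.341 = 3.452.
df = n − k − 1 = 141 − 2 − 1 = 138.
One-sided p = P(T_{138} > t) ≈ 0.0004.
So p < 0.001.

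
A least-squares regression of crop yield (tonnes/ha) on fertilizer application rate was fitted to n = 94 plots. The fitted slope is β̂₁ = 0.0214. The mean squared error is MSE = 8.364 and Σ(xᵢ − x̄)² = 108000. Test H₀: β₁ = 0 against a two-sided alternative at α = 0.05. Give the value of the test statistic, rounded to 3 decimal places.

SE(β̂₁) = √(MSE/Sₓₓ) = √(8.364/108000) = 0.00880025.
t = 0.0214 / 0.00880025 = 2.432.
df = n − 2 = 92.
Two-sided p ≈ 0.0170, which is < 0.05, so reject H₀.
There is evidence that fertilizer application rate is associated with crop yield.

t = 2.432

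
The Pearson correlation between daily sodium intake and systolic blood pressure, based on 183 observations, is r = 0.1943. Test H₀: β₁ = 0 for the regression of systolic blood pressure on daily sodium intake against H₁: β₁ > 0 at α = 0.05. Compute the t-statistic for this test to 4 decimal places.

t = 2.6648

t = r·√(n − 2)/√(1 − r²) = 0.1943·√181/√0.962248 = 2.6648.
df = n − 2 = 181.
One-sided p ≈ 0.0042, which is < 0.05, so reject H₀.
There is evidence of a linear association between daily sodium intake and systolic blood pressure.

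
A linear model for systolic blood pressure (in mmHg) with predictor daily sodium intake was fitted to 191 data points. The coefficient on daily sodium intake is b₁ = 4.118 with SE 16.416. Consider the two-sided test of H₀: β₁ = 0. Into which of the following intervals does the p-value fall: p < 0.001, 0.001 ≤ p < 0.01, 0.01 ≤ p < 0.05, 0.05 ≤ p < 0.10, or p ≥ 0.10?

t = 4.118 / 16.416 = 0.251.
df = n − 2 = 191 − 2 = 189.
Two-sided p = 2·P(T_{189} > |t|) ≈ 0.8022.
So p ≥ 0.10.

p ≥ 0.10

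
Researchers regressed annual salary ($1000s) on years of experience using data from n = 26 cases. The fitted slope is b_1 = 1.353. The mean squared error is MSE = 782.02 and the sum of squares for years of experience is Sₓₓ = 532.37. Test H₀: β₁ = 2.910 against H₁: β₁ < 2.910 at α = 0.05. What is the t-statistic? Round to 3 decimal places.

t = -1.285

SE(b_1) = √(MSE/Sₓₓ) = √(782.02/532.37) = 1.212.
t = (1.353 − 2.910) / 1.212 = -1.285.
df = n − 2 = 24.
One-sided p ≈ 0.1056, which is ≥ 0.05, so fail to reject H₀.
The data do not give significant evidence that the true slope on years of experience is below 2.910 $1000s per unit.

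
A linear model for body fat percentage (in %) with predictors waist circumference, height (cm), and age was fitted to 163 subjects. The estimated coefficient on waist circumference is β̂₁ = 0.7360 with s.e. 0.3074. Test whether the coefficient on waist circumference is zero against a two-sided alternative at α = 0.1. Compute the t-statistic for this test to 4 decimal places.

H₀: β₁ = 0 vs H₁: β₁ ≠ 0.
t = (β̂₁ − β₁⁰)/SE = 0.7360 / 0.3074 = 2.3943.
df = n − k − 1 = 163 − 3 − 1 = 159.
Two-sided p ≈ 0.0178, which is < 0.1, so reject H₀.
There is evidence that waist circumference is associated with body fat percentage, holding the other predictors fixed.

t = 2.3943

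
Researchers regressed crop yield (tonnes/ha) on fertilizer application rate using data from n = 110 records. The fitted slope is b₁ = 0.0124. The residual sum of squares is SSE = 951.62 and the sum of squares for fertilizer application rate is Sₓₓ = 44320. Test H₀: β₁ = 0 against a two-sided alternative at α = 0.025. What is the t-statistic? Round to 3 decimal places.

t = 0.879

MSE = SSE/(n − 2) = 951.62/108 = 8.8113.
SE(b₁) = √(MSE/Sₓₓ) = √(8.8113/44320) = 0.0141.
t = 0.0124 / 0.0141 = 0.879.
df = n − 2 = 108.
Two-sided p ≈ 0.3811, which is ≥ 0.025, so fail to reject H₀.
The data do not give significant evidence of an association between fertilizer application rate and crop yield.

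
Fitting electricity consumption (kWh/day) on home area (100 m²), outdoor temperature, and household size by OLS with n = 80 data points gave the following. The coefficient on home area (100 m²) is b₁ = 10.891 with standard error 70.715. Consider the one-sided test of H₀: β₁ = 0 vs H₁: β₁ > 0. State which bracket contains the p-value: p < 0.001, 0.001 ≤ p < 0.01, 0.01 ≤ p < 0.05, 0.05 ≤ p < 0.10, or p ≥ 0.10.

p ≥ 0.10

t = 10.891 / 70.715 = 0.154.
df = n − k − 1 = 80 − 3 − 1 = 76.
One-sided p = P(T_{76} > t) ≈ 0.4390.
So p ≥ 0.10.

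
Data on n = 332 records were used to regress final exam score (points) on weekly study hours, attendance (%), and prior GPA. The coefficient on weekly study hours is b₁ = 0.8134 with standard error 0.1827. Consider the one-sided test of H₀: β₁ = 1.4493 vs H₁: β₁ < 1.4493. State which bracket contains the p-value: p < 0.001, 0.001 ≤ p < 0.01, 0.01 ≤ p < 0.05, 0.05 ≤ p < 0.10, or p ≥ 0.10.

p < 0.001

t = (0.8134 − 1.4493) / 0.1827 = -3.481.
df = n − k − 1 = 332 − 3 − 1 = 328.
One-sided p = P(T_{328} < t) ≈ 0.0003.
So p < 0.001.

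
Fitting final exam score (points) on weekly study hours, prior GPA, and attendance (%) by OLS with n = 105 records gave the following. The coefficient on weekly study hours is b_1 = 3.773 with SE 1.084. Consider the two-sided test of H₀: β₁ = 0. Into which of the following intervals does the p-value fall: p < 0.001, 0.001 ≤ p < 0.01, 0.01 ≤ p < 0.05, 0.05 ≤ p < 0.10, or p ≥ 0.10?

t = 3.773 / 1.084 = 3.481.
df = n − k − 1 = 105 − 3 − 1 = 101.
Two-sided p = 2·P(T_{101} > |t|) ≈ 0.0007.
So p < 0.001.

p < 0.001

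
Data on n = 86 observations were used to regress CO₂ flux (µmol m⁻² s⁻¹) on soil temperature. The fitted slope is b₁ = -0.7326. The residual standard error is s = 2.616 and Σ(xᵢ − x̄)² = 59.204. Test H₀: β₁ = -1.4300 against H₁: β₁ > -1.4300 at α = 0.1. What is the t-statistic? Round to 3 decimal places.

t = 2.051

SE(b₁) = s/√Sₓₓ = 2.616/√59.204 = 0.339987.
t = (-0.7326 − (-1.4300)) / 0.339987 = 2.051.
df = n − 2 = 84.
One-sided p ≈ 0.0217, which is < 0.1, so reject H₀.
There is evidence that the true slope on soil temperature exceeds -1.4300 µmol m⁻² s⁻¹ per unit.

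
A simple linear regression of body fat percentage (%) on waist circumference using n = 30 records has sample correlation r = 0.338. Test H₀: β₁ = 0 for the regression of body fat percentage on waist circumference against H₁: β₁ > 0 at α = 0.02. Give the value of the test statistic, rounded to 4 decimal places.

t = 1.9004

t = r·√(n − 2)/√(1 − r²) = 0.338·√28/√0.885756 = 1.9004.
df = n − 2 = 28.
One-sided p ≈ 0.0339, which is ≥ 0.02, so fail to reject H₀.
The data do not give significant evidence of a linear association between waist circumference and body fat percentage.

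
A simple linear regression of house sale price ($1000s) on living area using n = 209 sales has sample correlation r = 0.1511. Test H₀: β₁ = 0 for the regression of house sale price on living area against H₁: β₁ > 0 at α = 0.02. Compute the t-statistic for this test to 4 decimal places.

t = 2.1992

t = r·√(n − 2)/√(1 − r²) = 0.1511·√207/√0.977169 = 2.1992.
df = n − 2 = 207.
One-sided p ≈ 0.0145, which is < 0.02, so reject H₀.
There is evidence of a linear association between living area and house sale price.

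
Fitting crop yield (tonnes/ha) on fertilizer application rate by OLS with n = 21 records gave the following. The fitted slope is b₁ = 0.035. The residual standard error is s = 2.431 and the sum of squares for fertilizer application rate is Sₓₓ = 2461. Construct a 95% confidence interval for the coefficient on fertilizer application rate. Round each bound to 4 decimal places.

(-0.0676, 0.1376)

SE(b₁) = s/√Sₓₓ = 2.431/√2461 = 0.0490037.
df = n − 2 = 19.
t* = t_{0.025, 19} = 2.093024.
Margin = t* × SE = 2.093024 × 0.0490037 = 0.102566.
CI: 0.035 ± 0.102566 → (-0.0676, 0.1376).
With 95% confidence, each one-unit increase in fertilizer application rate is associated with a change of between -0.0676 and 0.1376 tonnes/ha in crop yield.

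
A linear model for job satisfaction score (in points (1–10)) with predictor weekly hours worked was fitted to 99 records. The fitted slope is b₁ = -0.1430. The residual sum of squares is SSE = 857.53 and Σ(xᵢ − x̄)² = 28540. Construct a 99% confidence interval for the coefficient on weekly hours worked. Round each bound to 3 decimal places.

MSE = SSE/(n − 2) = 857.53/97 = 8.84052.
SE(b₁) = √(MSE/Sₓₓ) = √(8.84052/28540) = 0.0176.
df = n − 2 = 97.
t* = t_{0.005, 97} = 2.627468.
Margin = t* × SE = 2.627468 × 0.0176 = 0.04624.
CI: -0.1430 ± 0.04624 → (-0.189, -0.097).
With 99% confidence, each one-unit increase in weekly hours worked is associated with a change of between -0.189 and -0.097 points (1–10) in job satisfaction score.

(-0.189, -0.097)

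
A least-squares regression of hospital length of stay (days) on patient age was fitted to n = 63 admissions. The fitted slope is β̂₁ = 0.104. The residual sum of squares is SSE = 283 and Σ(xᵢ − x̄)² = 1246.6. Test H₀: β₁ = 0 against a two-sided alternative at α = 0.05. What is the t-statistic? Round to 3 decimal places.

t = 1.705

MSE = SSE/(n − 2) = 283/61 = 4.63934.
SE(β̂₁) = √(MSE/Sₓₓ) = √(4.63934/1246.6) = 0.0610049.
t = 0.104 / 0.0610049 = 1.705.
df = n − 2 = 61.
Two-sided p ≈ 0.0933, which is ≥ 0.05, so fail to reject H₀.
The data do not give significant evidence of an association between patient age and hospital length of stay.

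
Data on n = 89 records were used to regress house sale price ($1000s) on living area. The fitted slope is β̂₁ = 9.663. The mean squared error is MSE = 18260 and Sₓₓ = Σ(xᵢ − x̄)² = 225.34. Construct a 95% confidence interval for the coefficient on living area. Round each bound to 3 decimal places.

SE(β̂₁) = √(MSE/Sₓₓ) = √(18260/225.34) = 9.00184.
df = n − 2 = 87.
t* = t_{0.025, 87} = 1.987608.
Margin = t* × SE = 1.987608 × 9.00184 = 17.89213.
CI: 9.663 ± 17.89213 → (-8.229, 27.555).
With 95% confidence, each one-unit increase in living area is associated with a change of between -8.229 and 27.555 $1000s in house sale price.

(-8.229, 27.555)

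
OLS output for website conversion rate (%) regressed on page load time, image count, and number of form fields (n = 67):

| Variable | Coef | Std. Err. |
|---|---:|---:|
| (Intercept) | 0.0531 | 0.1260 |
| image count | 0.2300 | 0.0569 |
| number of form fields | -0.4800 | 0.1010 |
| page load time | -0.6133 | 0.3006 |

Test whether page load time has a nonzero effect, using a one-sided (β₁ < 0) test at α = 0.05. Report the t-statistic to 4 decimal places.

Read off: b = -0.6133, SE = 0.3006 for page load time.
H₀: β₁ = 0 vs H₁: β₁ < 0.
t = -0.6133 / 0.3006 = -2.0403.
df = n − k − 1 = 67 − 3 − 1 = 63.
One-sided p ≈ 0.0228, which is < 0.05, so reject H₀.
There is evidence that the true slope on page load time is negative, holding the other predictors fixed.

t = -2.0403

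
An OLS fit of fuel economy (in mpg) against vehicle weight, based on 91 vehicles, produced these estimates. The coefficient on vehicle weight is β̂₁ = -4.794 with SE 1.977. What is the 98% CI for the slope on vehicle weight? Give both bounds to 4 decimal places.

(-9.4775, -0.1105)

df = n − 2 = 91 − 2 = 89.
t* = t_{0.01, 89} = 2.368979.
Margin = t* × SE = 2.368979 × 1.977 = 4.683472.
CI: -4.794 ± 4.683472 → (-9.4775, -0.1105).
With 98% confidence, each one-unit increase in vehicle weight is associated with a change of between -9.4775 and -0.1105 mpg in fuel economy.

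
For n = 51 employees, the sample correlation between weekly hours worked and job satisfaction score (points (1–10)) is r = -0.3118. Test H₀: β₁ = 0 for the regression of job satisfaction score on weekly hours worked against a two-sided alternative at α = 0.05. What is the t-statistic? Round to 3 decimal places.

t = -2.297

t = r·√(n − 2)/√(1 − r²) = -0.3118·√49/√0.902781 = -2.297.
df = n − 2 = 49.
Two-sided p ≈ 0.0259, which is < 0.05, so reject H₀.
There is evidence of a linear association between weekly hours worked and job satisfaction score.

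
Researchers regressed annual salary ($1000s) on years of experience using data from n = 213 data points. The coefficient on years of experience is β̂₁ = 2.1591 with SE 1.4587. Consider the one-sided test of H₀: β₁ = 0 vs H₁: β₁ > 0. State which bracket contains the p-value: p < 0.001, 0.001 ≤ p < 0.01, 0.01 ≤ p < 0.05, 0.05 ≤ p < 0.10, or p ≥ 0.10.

t = 2.1591 / 1.4587 = 1.480.
df = n − 2 = 213 − 2 = 211.
One-sided p = P(T_{211} > t) ≈ 0.0702.
So 0.05 ≤ p < 0.10.

0.05 ≤ p < 0.10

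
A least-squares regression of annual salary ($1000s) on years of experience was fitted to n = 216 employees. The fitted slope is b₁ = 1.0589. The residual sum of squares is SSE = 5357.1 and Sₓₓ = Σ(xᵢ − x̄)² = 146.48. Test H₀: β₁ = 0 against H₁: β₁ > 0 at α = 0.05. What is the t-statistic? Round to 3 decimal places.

t = 2.561

MSE = SSE/(n − 2) = 5357.1/214 = 25.0332.
SE(b₁) = √(MSE/Sₓₓ) = √(25.0332/146.48) = 0.413398.
t = 1.0589 / 0.413398 = 2.561.
df = n − 2 = 214.
One-sided p ≈ 0.0056, which is < 0.05, so reject H₀.
There is evidence that the true slope on years of experience is positive.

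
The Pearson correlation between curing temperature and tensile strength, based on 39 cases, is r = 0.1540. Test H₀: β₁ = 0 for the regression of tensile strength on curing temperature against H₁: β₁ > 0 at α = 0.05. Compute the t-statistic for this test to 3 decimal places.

t = r·√(n − 2)/√(1 − r²) = 0.1540·√37/√0.976284 = 0.948.
df = n − 2 = 37.
One-sided p ≈ 0.1746, which is ≥ 0.05, so fail to reject H₀.
The data do not give significant evidence of a linear association between curing temperature and tensile strength.

t = 0.948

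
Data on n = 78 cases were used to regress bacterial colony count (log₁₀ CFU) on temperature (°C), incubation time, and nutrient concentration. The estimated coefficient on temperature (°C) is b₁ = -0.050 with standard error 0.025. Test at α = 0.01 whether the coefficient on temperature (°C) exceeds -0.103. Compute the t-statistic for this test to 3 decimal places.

H₀: β₁ = -0.103 vs H₁: β₁ > -0.103.
t = (b₁ − β₁⁰)/SE = (-0.050 − (-0.103)) / 0.025 = 2.120.
df = n − k − 1 = 78 − 3 − 1 = 74.
One-sided p ≈ 0.0187, which is ≥ 0.01, so fail to reject H₀.
The data do not give significant evidence that the true slope on temperature (°C) exceeds -0.103 log₁₀ CFU per unit, holding the other predictors fixed.

t = 2.120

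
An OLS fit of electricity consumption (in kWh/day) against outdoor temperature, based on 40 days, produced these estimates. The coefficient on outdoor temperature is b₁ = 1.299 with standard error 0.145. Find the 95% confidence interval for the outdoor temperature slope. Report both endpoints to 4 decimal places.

df = n − 2 = 40 − 2 = 38.
t* = t_{0.025, 38} = 2.024394.
Margin = t* × SE = 2.024394 × 0.145 = 0.293537.
CI: 1.299 ± 0.293537 → (1.0055, 1.5925).
With 95% confidence, each one-unit increase in outdoor temperature is associated with a change of between 1.0055 and 1.5925 kWh/day in electricity consumption.

(1.0055, 1.5925)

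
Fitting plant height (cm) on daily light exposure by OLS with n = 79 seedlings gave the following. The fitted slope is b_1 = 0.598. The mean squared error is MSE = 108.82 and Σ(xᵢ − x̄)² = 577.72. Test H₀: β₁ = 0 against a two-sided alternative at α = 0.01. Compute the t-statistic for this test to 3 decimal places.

SE(b_1) = √(MSE/Sₓₓ) = √(108.82/577.72) = 0.434006.
t = 0.598 / 0.434006 = 1.378.
df = n − 2 = 77.
Two-sided p ≈ 0.1722, which is ≥ 0.01, so fail to reject H₀.
The data do not give significant evidence of an association between daily light exposure and plant height.

t = 1.378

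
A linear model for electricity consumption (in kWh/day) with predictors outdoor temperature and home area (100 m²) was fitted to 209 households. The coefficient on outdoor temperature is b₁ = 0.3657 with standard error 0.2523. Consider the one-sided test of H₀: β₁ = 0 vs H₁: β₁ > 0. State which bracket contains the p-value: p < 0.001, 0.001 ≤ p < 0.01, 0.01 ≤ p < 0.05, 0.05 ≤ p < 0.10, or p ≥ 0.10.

0.05 ≤ p < 0.10

t = 0.3657 / 0.2523 = 1.449.
df = n − k − 1 = 209 − 2 − 1 = 206.
One-sided p = P(T_{206} > t) ≈ 0.0744.
So 0.05 ≤ p < 0.10.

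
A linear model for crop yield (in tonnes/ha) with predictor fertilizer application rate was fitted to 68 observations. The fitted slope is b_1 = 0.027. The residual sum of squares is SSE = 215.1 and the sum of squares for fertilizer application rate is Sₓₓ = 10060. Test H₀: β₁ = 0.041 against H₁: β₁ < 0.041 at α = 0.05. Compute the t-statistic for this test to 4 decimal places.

t = -0.7778

MSE = SSE/(n − 2) = 215.1/66 = 3.25909.
SE(b_1) = √(MSE/Sₓₓ) = √(3.25909/10060) = 0.017999.
t = (0.027 − 0.041) / 0.017999 = -0.7778.
df = n − 2 = 66.
One-sided p ≈ 0.2197, which is ≥ 0.05, so fail to reject H₀.
The data do not give significant evidence that the true slope on fertilizer application rate is below 0.041 tonnes/ha per unit.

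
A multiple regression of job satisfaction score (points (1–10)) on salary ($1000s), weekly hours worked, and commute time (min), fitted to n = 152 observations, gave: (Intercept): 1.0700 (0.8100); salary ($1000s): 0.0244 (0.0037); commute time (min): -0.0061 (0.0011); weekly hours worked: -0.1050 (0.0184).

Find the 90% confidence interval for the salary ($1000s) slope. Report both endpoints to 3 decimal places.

(0.018, 0.031)

Read off: b = 0.0244, SE = 0.0037 for salary ($1000s).
df = n − k − 1 = 152 − 3 − 1 = 148.
t* = t_{0.05, 148} = 1.655215.
Margin = t* × SE = 1.655215 × 0.0037 = 0.00612.
CI: 0.0244 ± 0.00612 → (0.018, 0.031).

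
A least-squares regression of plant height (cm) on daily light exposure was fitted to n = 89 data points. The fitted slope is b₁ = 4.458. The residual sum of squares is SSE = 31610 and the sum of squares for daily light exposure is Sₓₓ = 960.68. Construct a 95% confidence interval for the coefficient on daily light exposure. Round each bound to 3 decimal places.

MSE = SSE/(n − 2) = 31610/87 = 363.333.
SE(b₁) = √(MSE/Sₓₓ) = √(363.333/960.68) = 0.614983.
df = n − 2 = 87.
t* = t_{0.025, 87} = 1.987608.
Margin = t* × SE = 1.987608 × 0.614983 = 1.22235.
CI: 4.458 ± 1.22235 → (3.236, 5.680).
With 95% confidence, each one-unit increase in daily light exposure is associated with a change of between 3.236 and 5.680 cm in plant height.

(3.236, 5.680)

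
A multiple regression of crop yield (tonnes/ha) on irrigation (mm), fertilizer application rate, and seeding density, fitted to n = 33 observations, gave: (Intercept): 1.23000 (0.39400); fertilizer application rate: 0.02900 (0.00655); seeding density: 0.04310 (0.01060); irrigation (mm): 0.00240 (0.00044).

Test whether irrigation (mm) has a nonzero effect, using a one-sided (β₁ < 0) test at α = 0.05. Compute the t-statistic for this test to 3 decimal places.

t = 5.455

Read off: b = 0.00240, SE = 0.00044 for irrigation (mm).
H₀: β₁ = 0 vs H₁: β₁ < 0.
t = 0.00240 / 0.00044 = 5.455.
df = n − k − 1 = 33 − 3 − 1 = 29.
One-sided p ≈ 1.0000, which is ≥ 0.05, so fail to reject H₀.
The data do not give significant evidence that the true slope on irrigation (mm) is negative, holding the other predictors fixed.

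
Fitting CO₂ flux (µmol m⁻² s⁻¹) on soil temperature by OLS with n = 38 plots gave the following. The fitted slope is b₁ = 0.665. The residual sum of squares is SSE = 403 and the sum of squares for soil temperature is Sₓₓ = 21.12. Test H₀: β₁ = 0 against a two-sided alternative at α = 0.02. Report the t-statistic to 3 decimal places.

t = 0.913

MSE = SSE/(n − 2) = 403/36 = 11.1944.
SE(b₁) = √(MSE/Sₓₓ) = √(11.1944/21.12) = 0.728038.
t = 0.665 / 0.728038 = 0.913.
df = n − 2 = 36.
Two-sided p ≈ 0.3671, which is ≥ 0.02, so fail to reject H₀.
The data do not give significant evidence of an association between soil temperature and CO₂ flux.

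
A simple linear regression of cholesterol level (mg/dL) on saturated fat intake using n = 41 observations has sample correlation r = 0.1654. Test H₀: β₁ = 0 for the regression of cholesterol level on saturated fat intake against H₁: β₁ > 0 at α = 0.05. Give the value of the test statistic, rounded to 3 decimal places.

t = r·√(n − 2)/√(1 − r²) = 0.1654·√39/√0.972643 = 1.047.
df = n − 2 = 39.
One-sided p ≈ 0.1507, which is ≥ 0.05, so fail to reject H₀.
The data do not give significant evidence of a linear association between saturated fat intake and cholesterol level.

t = 1.047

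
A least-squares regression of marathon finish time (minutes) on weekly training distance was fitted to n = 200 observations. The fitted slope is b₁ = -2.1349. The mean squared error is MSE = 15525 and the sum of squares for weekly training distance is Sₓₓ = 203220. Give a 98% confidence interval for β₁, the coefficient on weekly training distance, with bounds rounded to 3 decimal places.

(-2.783, -1.487)

SE(b₁) = √(MSE/Sₓₓ) = √(15525/203220) = 0.276397.
df = n − 2 = 198.
t* = t_{0.01, 198} = 2.345328.
Margin = t* × SE = 2.345328 × 0.276397 = 0.64824.
CI: -2.1349 ± 0.64824 → (-2.783, -1.487).
With 98% confidence, each one-unit increase in weekly training distance is associated with a change of between -2.783 and -1.487 minutes in marathon finish time.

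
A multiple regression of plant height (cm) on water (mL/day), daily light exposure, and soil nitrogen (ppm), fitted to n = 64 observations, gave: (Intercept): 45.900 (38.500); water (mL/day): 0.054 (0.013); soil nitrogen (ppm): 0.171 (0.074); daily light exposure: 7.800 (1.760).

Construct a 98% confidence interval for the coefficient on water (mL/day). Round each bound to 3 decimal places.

(0.023, 0.085)

Read off: b = 0.054, SE = 0.013 for water (mL/day).
df = n − k − 1 = 64 − 3 − 1 = 60.
t* = t_{0.01, 60} = 2.390119.
Margin = t* × SE = 2.390119 × 0.013 = 0.03107.
CI: 0.054 ± 0.03107 → (0.023, 0.085).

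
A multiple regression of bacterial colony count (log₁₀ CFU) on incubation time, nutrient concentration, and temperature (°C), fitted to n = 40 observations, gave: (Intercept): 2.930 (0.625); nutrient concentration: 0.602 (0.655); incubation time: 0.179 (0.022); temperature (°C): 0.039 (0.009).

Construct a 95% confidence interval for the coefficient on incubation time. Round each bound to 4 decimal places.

Read off: b = 0.179, SE = 0.022 for incubation time.
df = n − k − 1 = 40 − 3 − 1 = 36.
t* = t_{0.025, 36} = 2.028094.
Margin = t* × SE = 2.028094 × 0.022 = 0.044618.
CI: 0.179 ± 0.044618 → (0.1344, 0.2236).

(0.1344, 0.2236)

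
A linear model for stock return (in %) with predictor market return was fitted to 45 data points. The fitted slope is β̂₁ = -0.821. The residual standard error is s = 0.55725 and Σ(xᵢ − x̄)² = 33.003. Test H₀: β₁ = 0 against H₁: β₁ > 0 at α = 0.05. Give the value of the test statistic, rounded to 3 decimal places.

SE(β̂₁) = s/√Sₓₓ = 0.55725/√33.003 = 0.0970004.
t = -0.821 / 0.0970004 = -8.464.
df = n − 2 = 43.
One-sided p ≈ 1.0000, which is ≥ 0.05, so fail to reject H₀.
The data do not give significant evidence that the true slope on market return is positive.

t = -8.464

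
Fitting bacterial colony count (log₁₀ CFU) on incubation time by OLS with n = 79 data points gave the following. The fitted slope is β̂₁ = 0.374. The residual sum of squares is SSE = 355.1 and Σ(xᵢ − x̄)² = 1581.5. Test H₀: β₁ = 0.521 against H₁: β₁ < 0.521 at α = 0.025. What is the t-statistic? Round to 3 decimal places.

MSE = SSE/(n − 2) = 355.1/77 = 4.61169.
SE(β̂₁) = √(MSE/Sₓₓ) = √(4.61169/1581.5) = 0.0540002.
t = (0.374 − 0.521) / 0.0540002 = -2.722.
df = n − 2 = 77.
One-sided p ≈ 0.0040, which is < 0.025, so reject H₀.
There is evidence that the true slope on incubation time is below 0.521 log₁₀ CFU per unit.

t = -2.722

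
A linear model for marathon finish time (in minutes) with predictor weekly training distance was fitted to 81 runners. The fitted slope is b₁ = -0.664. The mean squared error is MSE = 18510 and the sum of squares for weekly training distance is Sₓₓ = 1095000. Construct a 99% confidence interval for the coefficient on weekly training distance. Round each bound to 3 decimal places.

(-1.007, -0.321)

SE(b₁) = √(MSE/Sₓₓ) = √(18510/1095000) = 0.130016.
df = n − 2 = 79.
t* = t_{0.005, 79} = 2.639505.
Margin = t* × SE = 2.639505 × 0.130016 = 0.34318.
CI: -0.664 ± 0.34318 → (-1.007, -0.321).
With 99% confidence, each one-unit increase in weekly training distance is associated with a change of between -1.007 and -0.321 minutes in marathon finish time.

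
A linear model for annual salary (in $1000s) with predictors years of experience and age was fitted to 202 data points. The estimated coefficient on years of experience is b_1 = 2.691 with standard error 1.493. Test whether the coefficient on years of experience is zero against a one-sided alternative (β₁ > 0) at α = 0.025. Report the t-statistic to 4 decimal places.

H₀: β₁ = 0 vs H₁: β₁ > 0.
t = (b_1 − β₁⁰)/SE = 2.691 / 1.493 = 1.8024.
df = n − k − 1 = 202 − 2 − 1 = 199.
One-sided p ≈ 0.0365, which is ≥ 0.025, so fail to reject H₀.
The data do not give significant evidence that the true slope on years of experience is positive, holding the other predictors fixed.

t = 1.8024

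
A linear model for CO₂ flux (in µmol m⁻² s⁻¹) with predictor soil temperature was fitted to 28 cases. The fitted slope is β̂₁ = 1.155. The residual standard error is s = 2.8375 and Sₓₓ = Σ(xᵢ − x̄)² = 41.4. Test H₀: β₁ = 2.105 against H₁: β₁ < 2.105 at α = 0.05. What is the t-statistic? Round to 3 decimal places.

t = -2.154

SE(β̂₁) = s/√Sₓₓ = 2.8375/√41.4 = 0.440997.
t = (1.155 − 2.105) / 0.440997 = -2.154.
df = n − 2 = 26.
One-sided p ≈ 0.0203, which is < 0.05, so reject H₀.
There is evidence that the true slope on soil temperature is below 2.105 µmol m⁻² s⁻¹ per unit.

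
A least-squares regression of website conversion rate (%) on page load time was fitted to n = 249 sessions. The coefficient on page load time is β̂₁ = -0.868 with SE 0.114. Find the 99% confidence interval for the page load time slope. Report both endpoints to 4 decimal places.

df = n − 2 = 249 − 2 = 247.
t* = t_{0.005, 247} = 2.59588.
Margin = t* × SE = 2.59588 × 0.114 = 0.295930.
CI: -0.868 ± 0.295930 → (-1.1639, -0.5721).
With 99% confidence, each one-unit increase in page load time is associated with a change of between -1.1639 and -0.5721 % in website conversion rate.

(-1.1639, -0.5721)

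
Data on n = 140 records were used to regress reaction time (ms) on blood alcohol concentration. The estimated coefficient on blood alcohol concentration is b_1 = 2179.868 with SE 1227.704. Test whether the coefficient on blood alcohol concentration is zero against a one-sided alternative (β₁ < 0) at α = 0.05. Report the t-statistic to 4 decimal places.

H₀: β₁ = 0 vs H₁: β₁ < 0.
t = (b_1 − β₁⁰)/SE = 2179.868 / 1227.704 = 1.7756.
df = n − 2 = 140 − 2 = 138.
One-sided p ≈ 0.9610, which is ≥ 0.05, so fail to reject H₀.
The data do not give significant evidence that the true slope on blood alcohol concentration is negative.

t = 1.7756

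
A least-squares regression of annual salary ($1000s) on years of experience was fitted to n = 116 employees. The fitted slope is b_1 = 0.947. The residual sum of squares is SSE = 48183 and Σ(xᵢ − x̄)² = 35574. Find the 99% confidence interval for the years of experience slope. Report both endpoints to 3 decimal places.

(0.661, 1.233)

MSE = SSE/(n − 2) = 48183/114 = 422.658.
SE(b_1) = √(MSE/Sₓₓ) = √(422.658/35574) = 0.109.
df = n − 2 = 114.
t* = t_{0.005, 114} = 2.619645.
Margin = t* × SE = 2.619645 × 0.109 = 0.28554.
CI: 0.947 ± 0.28554 → (0.661, 1.233).
With 99% confidence, each one-unit increase in years of experience is associated with a change of between 0.661 and 1.233 $1000s in annual salary.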